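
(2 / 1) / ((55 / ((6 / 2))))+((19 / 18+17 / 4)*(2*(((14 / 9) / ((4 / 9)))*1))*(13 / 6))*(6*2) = 956063 / 990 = 965.72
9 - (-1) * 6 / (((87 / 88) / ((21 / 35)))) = 1833 / 145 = 12.64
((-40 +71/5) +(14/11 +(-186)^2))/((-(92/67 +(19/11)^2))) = -22973027/2895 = -7935.42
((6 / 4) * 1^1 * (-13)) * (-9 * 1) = 175.50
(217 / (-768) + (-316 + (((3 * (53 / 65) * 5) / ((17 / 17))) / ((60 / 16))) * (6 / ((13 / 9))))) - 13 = -204899141 / 648960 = -315.73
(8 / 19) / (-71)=-8 / 1349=-0.01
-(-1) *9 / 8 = 9 / 8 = 1.12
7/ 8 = 0.88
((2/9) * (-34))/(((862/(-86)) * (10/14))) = 20468/19395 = 1.06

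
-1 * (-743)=743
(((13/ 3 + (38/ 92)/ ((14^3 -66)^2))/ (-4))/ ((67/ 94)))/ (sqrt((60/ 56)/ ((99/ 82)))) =-201567353183 * sqrt(47355)/ 27186850008240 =-1.61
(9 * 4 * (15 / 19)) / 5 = 108 / 19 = 5.68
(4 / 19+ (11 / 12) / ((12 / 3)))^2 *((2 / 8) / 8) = 160801 / 26615808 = 0.01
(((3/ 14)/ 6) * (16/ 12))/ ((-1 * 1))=-1/ 21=-0.05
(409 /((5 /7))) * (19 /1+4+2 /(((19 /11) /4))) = 300615 /19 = 15821.84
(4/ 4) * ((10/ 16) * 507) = 2535/ 8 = 316.88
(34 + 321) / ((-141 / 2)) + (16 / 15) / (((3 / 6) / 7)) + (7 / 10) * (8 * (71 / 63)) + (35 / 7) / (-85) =580679 / 35955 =16.15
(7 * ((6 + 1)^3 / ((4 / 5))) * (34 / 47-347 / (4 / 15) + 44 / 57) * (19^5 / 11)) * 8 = -7024717517909.88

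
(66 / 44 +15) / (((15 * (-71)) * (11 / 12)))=-6 / 355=-0.02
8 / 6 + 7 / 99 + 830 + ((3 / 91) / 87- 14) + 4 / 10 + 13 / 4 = 4290189973 / 5225220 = 821.05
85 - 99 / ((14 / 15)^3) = -100885 / 2744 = -36.77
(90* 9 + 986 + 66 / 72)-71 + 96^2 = 131303 / 12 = 10941.92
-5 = -5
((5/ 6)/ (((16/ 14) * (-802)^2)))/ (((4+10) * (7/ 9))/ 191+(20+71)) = 2865/ 230122954304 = 0.00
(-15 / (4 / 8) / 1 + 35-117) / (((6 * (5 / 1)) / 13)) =-728 / 15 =-48.53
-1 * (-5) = 5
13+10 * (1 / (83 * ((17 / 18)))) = 18523 / 1411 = 13.13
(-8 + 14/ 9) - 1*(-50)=392/ 9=43.56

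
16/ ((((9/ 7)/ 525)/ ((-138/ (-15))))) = 180320/ 3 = 60106.67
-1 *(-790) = 790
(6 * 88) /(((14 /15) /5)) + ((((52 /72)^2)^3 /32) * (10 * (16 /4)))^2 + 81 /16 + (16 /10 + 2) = 1838053083034843334651 /647825573598658560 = 2837.27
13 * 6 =78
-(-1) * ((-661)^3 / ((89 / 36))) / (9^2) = -1155219124 / 801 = -1442221.13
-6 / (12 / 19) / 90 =-19 / 180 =-0.11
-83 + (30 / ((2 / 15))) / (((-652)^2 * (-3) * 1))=-35283707 / 425104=-83.00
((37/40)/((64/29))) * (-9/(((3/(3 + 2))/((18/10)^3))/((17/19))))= -39893067/1216000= -32.81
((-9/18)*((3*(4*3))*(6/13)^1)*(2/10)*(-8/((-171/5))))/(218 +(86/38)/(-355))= -34080/19114771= -0.00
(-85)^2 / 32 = 7225 / 32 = 225.78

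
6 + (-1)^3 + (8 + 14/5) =79/5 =15.80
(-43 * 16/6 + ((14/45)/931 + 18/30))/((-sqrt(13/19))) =682687 * sqrt(247)/77805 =137.90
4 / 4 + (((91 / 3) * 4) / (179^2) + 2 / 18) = 321502 / 288369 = 1.11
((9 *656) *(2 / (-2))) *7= -41328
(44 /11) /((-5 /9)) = -7.20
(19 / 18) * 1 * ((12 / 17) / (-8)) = -0.09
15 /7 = 2.14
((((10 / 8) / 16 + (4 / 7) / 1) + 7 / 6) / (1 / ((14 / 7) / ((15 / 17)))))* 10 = 41497 / 1008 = 41.17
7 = 7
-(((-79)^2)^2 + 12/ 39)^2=-256391392925017249/ 169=-1517108833875841.71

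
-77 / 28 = -2.75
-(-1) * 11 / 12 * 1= 0.92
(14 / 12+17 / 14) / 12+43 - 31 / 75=134773 / 3150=42.79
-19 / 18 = -1.06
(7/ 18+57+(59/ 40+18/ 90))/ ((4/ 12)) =177.19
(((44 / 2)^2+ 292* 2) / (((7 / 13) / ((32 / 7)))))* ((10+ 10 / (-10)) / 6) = 666432 / 49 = 13600.65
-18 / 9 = -2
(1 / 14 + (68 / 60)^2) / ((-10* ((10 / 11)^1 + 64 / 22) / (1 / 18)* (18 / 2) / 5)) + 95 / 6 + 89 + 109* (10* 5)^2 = 11685260654819 / 42865200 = 272604.83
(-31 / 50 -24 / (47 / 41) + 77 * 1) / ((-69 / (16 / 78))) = -57908 / 351325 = -0.16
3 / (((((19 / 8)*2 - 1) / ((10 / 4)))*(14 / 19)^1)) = 19 / 7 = 2.71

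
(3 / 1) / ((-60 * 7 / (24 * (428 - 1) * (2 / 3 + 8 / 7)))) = -4636 / 35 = -132.46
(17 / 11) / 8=17 / 88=0.19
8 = 8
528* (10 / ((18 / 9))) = 2640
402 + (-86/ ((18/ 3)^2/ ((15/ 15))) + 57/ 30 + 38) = 19778/ 45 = 439.51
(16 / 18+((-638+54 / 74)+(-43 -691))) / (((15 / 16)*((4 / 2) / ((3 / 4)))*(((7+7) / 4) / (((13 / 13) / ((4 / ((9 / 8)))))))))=-65191 / 1480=-44.05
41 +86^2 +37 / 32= 238021 / 32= 7438.16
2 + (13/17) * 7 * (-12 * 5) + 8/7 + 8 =-310.03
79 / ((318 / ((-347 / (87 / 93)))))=-849803 / 9222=-92.15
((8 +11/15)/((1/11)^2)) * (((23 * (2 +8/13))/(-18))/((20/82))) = -254107381/17550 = -14479.05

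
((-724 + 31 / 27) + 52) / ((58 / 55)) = -996215 / 1566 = -636.15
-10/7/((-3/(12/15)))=8/21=0.38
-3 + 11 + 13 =21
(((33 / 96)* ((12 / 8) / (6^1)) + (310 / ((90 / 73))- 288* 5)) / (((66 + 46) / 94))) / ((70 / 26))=-836530487 / 2257920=-370.49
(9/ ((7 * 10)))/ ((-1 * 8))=-9/ 560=-0.02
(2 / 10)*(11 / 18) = 11 / 90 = 0.12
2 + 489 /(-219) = -17 /73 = -0.23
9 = 9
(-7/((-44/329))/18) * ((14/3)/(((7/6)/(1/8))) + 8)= 39151/1584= 24.72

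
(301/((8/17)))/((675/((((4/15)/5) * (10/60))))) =5117/607500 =0.01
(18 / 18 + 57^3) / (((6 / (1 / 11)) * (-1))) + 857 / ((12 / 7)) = -304399 / 132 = -2306.05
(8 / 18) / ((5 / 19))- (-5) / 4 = 529 / 180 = 2.94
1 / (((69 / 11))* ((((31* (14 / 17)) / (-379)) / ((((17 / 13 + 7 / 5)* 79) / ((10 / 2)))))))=-492709096 / 4866225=-101.25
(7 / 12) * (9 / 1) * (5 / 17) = 105 / 68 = 1.54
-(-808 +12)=796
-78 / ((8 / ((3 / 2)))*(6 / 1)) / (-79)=39 / 1264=0.03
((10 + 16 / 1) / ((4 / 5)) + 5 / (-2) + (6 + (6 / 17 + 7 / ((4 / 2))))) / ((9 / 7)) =9485 / 306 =31.00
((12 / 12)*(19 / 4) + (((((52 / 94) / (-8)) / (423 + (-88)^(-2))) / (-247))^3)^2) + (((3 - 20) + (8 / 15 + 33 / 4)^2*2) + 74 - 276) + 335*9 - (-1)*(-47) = 3279572836700732296184489715253598289671581211778217817693393239 / 1127759057980998325359998862820249526535243637799803058233800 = 2908.04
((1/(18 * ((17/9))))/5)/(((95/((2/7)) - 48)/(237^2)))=56169/48365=1.16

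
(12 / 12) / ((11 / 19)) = 19 / 11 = 1.73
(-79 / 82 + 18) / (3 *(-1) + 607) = 1397 / 49528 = 0.03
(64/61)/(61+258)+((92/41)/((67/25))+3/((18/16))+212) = 34559088736/160361619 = 215.51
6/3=2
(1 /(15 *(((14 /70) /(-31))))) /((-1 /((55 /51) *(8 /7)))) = 13640 /1071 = 12.74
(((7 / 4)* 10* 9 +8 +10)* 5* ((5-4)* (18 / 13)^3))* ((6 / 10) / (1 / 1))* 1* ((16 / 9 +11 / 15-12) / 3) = -3735396 / 845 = -4420.59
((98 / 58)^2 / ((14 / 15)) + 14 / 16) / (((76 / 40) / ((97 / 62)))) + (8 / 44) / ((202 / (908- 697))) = 3.43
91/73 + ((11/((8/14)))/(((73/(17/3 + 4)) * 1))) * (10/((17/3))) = 14259/2482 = 5.74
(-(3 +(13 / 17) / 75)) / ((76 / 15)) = -101 / 170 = -0.59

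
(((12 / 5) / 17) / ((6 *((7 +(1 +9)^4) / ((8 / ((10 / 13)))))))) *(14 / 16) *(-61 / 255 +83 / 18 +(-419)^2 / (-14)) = -872672723 / 3253525875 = -0.27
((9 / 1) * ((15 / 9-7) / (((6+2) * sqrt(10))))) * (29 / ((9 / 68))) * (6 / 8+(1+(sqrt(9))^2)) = -21199 * sqrt(10) / 15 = -4469.14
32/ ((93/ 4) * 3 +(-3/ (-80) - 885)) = -2560/ 65217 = -0.04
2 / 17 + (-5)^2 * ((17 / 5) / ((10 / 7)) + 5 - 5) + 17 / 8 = 8397 / 136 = 61.74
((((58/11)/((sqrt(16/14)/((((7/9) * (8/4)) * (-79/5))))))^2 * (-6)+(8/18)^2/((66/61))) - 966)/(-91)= 65520661238/66891825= 979.50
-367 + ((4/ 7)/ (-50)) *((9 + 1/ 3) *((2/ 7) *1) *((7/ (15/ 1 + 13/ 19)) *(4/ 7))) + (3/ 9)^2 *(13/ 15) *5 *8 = -255670847/ 704025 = -363.16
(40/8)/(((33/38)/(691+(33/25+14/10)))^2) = 48258423684/15125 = 3190639.58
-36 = -36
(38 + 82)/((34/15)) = 900/17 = 52.94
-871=-871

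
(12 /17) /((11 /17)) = 12 /11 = 1.09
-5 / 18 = -0.28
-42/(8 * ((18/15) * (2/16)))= -35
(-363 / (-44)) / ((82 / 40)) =165 / 41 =4.02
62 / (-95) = -62 / 95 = -0.65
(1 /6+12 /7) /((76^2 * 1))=79 /242592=0.00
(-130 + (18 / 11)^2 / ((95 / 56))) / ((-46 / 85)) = 12547751 / 52877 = 237.30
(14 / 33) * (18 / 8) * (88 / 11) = 84 / 11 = 7.64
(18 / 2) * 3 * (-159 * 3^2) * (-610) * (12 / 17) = 282822840 / 17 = 16636637.65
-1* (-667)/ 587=667/ 587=1.14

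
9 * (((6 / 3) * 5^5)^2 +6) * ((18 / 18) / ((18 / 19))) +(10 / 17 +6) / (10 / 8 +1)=56777352919 / 153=371093809.93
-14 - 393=-407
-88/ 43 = -2.05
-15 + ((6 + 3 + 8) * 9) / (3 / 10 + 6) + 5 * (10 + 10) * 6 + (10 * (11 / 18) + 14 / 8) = 155521 / 252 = 617.15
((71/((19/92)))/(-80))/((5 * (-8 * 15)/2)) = 1633/114000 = 0.01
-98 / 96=-49 / 48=-1.02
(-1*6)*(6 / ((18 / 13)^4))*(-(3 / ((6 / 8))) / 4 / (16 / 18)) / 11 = 28561 / 28512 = 1.00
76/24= 19/6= 3.17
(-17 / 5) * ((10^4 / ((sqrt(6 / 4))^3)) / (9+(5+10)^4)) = -34000 * sqrt(6) / 227853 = -0.37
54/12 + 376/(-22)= -277/22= -12.59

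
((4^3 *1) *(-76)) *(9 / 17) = -2575.06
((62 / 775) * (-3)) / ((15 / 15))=-6 / 25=-0.24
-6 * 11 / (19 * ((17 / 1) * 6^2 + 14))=-33 / 5947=-0.01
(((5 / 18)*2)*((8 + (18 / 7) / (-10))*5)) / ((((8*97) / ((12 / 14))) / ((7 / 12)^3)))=9485 / 2011392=0.00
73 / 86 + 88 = 7641 / 86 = 88.85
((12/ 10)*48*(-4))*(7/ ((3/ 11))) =-29568/ 5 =-5913.60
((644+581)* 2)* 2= 4900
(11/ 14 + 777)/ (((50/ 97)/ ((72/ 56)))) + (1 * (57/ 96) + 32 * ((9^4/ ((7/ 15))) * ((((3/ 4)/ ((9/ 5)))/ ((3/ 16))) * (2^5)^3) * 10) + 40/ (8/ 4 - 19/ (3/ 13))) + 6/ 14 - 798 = 3094950927709043491/ 9447200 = 327605102856.83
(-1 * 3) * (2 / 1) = -6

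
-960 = -960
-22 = -22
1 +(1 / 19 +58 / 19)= 78 / 19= 4.11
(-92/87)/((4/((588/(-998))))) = 2254/14471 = 0.16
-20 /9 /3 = -20 /27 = -0.74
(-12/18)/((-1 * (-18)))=-1/27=-0.04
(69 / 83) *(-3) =-207 / 83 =-2.49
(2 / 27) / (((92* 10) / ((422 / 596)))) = 0.00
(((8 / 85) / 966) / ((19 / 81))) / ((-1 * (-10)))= 54 / 1300075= 0.00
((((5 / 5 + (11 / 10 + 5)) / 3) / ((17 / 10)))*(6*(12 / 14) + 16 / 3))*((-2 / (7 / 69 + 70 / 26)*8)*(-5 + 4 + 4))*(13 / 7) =-485719520 / 1043749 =-465.36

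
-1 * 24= -24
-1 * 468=-468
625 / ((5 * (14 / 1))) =8.93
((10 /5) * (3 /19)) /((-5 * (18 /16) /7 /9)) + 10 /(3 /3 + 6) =-1402 /665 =-2.11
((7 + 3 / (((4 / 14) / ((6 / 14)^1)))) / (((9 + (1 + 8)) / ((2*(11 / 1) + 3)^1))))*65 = 37375 / 36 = 1038.19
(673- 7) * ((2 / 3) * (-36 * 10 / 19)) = -159840 / 19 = -8412.63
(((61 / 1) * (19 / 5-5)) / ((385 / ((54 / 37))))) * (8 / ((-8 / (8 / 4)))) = 39528 / 71225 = 0.55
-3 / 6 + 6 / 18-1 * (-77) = 76.83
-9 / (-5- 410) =9 / 415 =0.02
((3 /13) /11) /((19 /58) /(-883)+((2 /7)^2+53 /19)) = 143040702 /19573458619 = 0.01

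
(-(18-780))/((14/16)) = 6096/7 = 870.86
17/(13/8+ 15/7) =952/211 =4.51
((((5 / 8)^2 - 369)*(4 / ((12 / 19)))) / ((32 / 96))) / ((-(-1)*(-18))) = 448229 / 1152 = 389.09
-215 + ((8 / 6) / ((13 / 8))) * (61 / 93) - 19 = -846766 / 3627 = -233.46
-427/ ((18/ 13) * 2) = -5551/ 36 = -154.19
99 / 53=1.87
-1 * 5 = -5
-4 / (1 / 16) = -64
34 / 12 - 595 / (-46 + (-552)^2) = 1293904 / 456987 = 2.83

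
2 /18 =1 /9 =0.11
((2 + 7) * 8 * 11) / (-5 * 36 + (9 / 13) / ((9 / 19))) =-936 / 211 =-4.44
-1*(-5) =5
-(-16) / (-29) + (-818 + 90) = -21128 / 29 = -728.55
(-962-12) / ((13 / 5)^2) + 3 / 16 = -389093 / 2704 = -143.90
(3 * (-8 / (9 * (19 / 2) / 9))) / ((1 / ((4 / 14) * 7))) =-96 / 19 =-5.05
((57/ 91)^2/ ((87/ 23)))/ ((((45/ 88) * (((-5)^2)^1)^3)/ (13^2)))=730664/ 333046875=0.00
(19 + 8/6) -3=52/3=17.33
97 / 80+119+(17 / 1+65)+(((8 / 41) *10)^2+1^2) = 27840017 / 134480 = 207.02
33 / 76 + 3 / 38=39 / 76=0.51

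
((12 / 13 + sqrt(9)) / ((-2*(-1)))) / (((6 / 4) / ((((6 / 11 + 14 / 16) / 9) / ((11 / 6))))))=2125 / 18876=0.11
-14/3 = -4.67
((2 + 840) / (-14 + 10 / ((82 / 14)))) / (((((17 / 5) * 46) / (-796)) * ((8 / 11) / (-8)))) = -188921645 / 49266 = -3834.73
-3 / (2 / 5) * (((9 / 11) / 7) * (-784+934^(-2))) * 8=92330158905 / 16792853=5498.18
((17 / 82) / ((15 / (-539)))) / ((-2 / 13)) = 119119 / 2460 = 48.42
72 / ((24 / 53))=159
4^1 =4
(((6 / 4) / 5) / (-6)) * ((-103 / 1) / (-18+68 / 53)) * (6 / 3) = -5459 / 8860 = -0.62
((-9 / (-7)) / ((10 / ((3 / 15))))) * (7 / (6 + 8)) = 0.01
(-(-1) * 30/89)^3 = 0.04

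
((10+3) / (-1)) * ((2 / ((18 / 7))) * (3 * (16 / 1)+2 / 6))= -13195 / 27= -488.70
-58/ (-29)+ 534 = 536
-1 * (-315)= 315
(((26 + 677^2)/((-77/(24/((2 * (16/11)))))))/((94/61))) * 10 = -318689.08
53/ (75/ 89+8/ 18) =41.18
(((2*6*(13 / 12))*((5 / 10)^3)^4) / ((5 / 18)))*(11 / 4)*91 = 117117 / 40960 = 2.86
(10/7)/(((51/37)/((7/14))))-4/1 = -1243/357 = -3.48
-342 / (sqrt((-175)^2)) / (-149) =0.01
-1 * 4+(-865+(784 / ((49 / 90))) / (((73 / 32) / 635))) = 29197363 / 73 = 399963.88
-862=-862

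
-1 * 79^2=-6241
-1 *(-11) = 11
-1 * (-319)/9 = 319/9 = 35.44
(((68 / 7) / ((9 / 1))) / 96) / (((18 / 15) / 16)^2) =3400 / 1701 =2.00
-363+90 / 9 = -353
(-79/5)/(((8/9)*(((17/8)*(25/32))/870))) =-3958848/425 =-9314.94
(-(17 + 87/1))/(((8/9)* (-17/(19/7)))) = 2223/119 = 18.68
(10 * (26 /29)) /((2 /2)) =260 /29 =8.97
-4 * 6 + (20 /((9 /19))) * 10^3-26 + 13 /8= 42173.85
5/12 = 0.42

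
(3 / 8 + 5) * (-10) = -215 / 4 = -53.75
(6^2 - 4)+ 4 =36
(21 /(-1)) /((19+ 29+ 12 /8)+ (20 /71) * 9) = -994 /2463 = -0.40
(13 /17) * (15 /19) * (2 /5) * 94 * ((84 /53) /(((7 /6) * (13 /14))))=568512 /17119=33.21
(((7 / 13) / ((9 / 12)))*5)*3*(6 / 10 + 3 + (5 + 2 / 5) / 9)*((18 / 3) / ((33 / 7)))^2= 115248 / 1573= 73.27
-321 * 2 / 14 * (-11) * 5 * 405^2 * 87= 251939939625 / 7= 35991419946.43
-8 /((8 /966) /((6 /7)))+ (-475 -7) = -1310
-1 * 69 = -69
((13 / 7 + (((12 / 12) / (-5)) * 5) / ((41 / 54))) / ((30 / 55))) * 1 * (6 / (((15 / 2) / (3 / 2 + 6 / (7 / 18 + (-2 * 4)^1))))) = 22165 / 39319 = 0.56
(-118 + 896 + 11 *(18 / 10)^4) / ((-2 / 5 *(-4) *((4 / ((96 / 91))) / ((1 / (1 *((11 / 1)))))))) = 1675263 / 125125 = 13.39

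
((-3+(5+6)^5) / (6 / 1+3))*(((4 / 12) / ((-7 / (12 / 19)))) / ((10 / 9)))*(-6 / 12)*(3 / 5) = 483144 / 3325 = 145.31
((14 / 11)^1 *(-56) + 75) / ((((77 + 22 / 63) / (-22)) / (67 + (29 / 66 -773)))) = 40094187 / 53603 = 747.98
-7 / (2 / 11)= -77 / 2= -38.50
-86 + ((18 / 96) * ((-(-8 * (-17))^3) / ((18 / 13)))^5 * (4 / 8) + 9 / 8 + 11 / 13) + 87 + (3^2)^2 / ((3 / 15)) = -3797814687623256861686911369511234921 / 2047032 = -1855278611972483508653949000000.00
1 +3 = 4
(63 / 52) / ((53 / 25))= 1575 / 2756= 0.57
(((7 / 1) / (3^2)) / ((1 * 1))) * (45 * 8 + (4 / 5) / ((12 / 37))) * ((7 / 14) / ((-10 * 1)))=-38059 / 2700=-14.10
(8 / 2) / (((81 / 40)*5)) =32 / 81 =0.40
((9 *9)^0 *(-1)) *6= -6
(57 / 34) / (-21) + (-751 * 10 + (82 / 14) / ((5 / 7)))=-8927237 / 1190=-7501.88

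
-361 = -361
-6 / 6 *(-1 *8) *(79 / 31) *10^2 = 63200 / 31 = 2038.71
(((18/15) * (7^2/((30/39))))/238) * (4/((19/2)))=1092/8075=0.14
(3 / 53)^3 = 27 / 148877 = 0.00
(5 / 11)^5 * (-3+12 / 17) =-121875 / 2737867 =-0.04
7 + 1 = 8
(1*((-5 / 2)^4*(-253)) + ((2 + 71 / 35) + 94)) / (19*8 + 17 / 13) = -71233227 / 1116080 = -63.82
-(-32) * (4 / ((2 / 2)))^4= 8192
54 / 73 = 0.74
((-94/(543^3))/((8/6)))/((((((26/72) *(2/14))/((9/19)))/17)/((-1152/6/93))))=6443136/45404026837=0.00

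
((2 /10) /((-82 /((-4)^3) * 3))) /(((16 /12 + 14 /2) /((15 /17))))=96 /17425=0.01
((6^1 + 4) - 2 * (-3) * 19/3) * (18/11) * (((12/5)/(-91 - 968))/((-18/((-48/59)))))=-9216/1145485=-0.01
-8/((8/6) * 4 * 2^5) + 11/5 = 689/320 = 2.15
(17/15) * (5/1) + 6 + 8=59/3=19.67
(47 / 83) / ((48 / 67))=3149 / 3984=0.79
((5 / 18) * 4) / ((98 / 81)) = 0.92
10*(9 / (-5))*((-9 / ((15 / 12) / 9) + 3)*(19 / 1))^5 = 125554680430620810318 / 3125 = 40177497737798659.30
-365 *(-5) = 1825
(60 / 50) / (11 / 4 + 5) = 24 / 155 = 0.15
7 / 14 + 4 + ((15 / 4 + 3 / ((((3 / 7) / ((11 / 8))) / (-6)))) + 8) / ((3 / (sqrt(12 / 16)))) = 9 / 2 -23 * sqrt(3) / 3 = -8.78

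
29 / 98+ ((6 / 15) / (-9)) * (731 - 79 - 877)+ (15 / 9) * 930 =152909 / 98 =1560.30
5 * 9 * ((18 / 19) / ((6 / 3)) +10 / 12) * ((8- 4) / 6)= 745 / 19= 39.21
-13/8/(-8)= 13/64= 0.20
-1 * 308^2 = -94864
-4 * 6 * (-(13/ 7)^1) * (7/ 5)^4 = 107016/ 625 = 171.23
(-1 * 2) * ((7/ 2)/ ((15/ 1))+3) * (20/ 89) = -388/ 267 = -1.45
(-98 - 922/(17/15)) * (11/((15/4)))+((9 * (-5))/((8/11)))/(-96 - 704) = -34908379/13056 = -2673.74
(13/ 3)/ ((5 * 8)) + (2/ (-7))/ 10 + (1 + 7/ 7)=1747/ 840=2.08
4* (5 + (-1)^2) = 24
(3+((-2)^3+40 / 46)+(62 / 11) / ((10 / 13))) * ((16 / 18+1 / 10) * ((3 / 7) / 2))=29993 / 44275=0.68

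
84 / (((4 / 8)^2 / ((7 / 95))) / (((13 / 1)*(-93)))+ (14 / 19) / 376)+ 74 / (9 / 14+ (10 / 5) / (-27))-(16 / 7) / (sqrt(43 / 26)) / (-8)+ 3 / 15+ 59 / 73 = -3980174436436 / 40169783+ 2*sqrt(1118) / 301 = -99083.57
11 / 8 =1.38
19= 19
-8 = -8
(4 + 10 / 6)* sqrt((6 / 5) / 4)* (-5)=-17* sqrt(30) / 6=-15.52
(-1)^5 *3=-3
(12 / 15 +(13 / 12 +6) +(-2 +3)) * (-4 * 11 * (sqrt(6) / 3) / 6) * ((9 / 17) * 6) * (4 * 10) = -46904 * sqrt(6) / 17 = -6758.29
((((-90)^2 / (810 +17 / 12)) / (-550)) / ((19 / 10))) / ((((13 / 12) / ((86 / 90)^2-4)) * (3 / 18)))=0.16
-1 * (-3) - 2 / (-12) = 19 / 6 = 3.17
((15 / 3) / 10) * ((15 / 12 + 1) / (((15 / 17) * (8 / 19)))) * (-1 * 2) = -969 / 160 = -6.06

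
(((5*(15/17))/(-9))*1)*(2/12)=-25/306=-0.08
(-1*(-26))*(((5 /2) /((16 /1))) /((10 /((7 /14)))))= 13 /64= 0.20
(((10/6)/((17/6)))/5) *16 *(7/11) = 1.20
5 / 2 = 2.50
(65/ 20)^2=169/ 16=10.56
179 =179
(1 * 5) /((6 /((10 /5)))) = 5 /3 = 1.67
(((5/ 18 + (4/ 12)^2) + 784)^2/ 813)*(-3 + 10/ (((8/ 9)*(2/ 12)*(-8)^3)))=-213101046109/ 89911296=-2370.13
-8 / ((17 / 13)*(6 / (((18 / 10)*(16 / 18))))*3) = -416 / 765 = -0.54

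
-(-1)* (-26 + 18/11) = -268/11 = -24.36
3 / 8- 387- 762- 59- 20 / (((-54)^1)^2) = -1207.63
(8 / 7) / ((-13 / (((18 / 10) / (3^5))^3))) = -8 / 223894125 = -0.00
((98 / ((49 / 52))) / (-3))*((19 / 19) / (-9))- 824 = -22144 / 27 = -820.15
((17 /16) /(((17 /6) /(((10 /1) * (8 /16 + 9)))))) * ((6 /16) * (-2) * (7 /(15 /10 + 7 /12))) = -3591 /40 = -89.78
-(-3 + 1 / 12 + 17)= -169 / 12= -14.08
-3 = -3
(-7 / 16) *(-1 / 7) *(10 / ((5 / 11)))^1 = 11 / 8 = 1.38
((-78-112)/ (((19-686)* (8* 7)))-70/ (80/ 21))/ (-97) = 686153/ 3623144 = 0.19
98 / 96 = 49 / 48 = 1.02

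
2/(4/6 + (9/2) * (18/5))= 30/253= 0.12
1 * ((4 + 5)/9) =1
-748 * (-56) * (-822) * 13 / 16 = -27975948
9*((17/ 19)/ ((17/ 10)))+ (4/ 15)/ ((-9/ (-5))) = 2506/ 513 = 4.88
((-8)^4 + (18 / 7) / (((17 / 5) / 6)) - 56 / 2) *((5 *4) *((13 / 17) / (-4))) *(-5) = 157505400 / 2023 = 77857.34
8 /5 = 1.60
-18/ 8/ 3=-3/ 4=-0.75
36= 36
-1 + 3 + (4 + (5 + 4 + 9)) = 24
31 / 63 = 0.49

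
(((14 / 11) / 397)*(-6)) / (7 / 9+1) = -189 / 17468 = -0.01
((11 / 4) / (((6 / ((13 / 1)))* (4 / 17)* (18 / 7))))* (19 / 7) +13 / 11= 530543 / 19008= 27.91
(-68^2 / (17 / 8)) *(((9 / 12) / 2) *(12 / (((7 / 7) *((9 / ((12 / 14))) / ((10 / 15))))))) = -4352 / 7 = -621.71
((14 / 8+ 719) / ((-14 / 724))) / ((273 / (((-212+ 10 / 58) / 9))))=1068519563 / 332514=3213.46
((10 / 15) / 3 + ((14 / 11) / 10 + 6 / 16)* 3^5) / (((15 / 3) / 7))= 3389449 / 19800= 171.18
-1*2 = -2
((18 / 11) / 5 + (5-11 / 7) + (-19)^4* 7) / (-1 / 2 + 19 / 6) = 1053649623 / 3080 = 342094.03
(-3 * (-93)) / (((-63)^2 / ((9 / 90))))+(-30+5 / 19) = -2491061 / 83790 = -29.73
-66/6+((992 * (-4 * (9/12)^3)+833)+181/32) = -27083/32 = -846.34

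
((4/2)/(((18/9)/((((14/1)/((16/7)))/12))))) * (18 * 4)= 147/4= 36.75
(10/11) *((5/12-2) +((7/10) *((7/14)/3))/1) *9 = -12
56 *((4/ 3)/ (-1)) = -224/ 3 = -74.67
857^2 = 734449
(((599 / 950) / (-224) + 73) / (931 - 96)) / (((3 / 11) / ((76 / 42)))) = 170871811 / 294588000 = 0.58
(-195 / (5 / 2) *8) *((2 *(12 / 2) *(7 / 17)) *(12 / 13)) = -48384 / 17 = -2846.12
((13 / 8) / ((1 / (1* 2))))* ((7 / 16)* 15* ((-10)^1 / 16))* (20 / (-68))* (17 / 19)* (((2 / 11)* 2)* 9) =307125 / 26752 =11.48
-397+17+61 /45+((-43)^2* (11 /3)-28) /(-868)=-15093677 /39060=-386.42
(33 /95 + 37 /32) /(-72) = -4571 /218880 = -0.02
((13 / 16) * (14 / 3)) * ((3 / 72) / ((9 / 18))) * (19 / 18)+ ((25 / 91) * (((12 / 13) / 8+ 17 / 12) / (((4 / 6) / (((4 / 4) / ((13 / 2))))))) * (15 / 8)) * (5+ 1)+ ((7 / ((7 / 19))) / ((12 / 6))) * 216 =163708864063 / 79724736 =2053.43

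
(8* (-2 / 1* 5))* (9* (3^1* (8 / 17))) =-17280 / 17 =-1016.47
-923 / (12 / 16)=-3692 / 3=-1230.67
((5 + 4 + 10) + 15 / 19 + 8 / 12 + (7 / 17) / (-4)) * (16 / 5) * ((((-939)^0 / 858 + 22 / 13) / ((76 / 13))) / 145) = 0.13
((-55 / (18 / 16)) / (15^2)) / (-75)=88 / 30375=0.00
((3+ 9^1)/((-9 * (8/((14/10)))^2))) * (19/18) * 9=-931/2400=-0.39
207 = 207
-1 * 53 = -53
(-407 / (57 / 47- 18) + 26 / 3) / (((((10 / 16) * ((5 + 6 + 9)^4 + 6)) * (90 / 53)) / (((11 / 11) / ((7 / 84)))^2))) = 0.03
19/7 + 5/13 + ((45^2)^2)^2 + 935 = 1530176410632242/91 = 16815125391563.10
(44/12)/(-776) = -11/2328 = -0.00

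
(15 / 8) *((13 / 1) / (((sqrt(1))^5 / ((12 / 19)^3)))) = 42120 / 6859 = 6.14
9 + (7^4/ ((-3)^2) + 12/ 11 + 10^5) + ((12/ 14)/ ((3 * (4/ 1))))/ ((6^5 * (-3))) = 360245854069/ 3592512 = 100276.87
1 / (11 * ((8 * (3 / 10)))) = 5 / 132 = 0.04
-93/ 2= -46.50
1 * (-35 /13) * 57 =-1995 /13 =-153.46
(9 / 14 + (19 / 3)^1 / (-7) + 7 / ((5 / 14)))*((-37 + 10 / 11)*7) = -1612217 / 330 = -4885.51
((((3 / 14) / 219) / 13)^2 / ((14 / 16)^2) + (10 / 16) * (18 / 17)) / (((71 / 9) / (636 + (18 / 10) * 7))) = 2840053764413871 / 52198960044140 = 54.41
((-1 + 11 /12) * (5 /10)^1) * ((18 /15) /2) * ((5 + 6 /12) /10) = -11 /800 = -0.01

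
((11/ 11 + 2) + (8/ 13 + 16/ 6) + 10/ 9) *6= 1730/ 39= 44.36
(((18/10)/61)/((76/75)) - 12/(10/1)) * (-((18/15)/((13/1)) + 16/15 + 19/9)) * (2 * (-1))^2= 17306911/1130025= 15.32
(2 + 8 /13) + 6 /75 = 876 /325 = 2.70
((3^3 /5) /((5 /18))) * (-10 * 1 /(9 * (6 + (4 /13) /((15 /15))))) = -702 /205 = -3.42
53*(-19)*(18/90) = -1007/5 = -201.40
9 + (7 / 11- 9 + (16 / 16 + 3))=51 / 11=4.64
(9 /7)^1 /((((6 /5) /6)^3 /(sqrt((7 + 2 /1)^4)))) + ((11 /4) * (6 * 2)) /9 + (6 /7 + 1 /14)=13022.45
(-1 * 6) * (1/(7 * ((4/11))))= -33/14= -2.36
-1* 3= -3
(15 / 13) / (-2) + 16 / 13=17 / 26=0.65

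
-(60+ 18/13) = -798/13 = -61.38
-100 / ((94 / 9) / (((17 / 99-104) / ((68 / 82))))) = 10535975 / 8789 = 1198.77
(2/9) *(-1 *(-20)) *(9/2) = 20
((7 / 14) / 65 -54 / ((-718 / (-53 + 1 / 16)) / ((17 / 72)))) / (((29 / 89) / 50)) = -1239248905 / 8661952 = -143.07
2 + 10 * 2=22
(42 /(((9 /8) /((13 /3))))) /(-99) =-1456 /891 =-1.63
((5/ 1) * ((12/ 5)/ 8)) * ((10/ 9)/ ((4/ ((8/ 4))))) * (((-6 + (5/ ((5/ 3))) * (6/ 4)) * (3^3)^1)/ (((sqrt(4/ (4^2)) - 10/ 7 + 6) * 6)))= -315/ 284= -1.11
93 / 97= 0.96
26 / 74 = 13 / 37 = 0.35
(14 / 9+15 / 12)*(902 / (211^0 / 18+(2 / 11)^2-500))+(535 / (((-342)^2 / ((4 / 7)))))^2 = -230920889364682624 / 45617494242022983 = -5.06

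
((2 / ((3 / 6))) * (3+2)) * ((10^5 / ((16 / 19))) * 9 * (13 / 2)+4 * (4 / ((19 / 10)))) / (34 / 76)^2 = 200625993200 / 289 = 694207588.93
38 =38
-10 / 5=-2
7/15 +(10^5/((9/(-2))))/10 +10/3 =-99829/45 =-2218.42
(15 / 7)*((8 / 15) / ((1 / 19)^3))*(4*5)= 1097440 / 7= 156777.14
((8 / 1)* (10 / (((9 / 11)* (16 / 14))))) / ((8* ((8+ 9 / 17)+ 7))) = 595 / 864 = 0.69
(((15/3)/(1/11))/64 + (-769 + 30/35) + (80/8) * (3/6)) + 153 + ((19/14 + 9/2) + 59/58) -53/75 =-587676001/974400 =-603.12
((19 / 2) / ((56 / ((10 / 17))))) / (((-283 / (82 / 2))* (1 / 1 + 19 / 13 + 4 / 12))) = -151905 / 29366344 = -0.01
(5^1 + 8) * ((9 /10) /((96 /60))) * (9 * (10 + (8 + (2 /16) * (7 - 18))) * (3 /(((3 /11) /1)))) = 1540539 /128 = 12035.46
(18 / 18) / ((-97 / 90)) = -90 / 97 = -0.93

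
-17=-17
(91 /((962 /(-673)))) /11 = -4711 /814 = -5.79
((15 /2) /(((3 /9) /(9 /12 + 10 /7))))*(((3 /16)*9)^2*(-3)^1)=-6003315 /14336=-418.76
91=91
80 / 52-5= -45 / 13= -3.46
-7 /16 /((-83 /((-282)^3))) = -19622547 /166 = -118208.11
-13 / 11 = -1.18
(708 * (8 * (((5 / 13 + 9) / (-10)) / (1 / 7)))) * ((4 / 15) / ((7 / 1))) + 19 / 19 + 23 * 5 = -422972 / 325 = -1301.45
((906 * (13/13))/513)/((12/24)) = 604/171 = 3.53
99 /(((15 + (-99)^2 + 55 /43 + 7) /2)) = 387 /19202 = 0.02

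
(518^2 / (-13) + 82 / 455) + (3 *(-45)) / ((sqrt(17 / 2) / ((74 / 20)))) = -9391258 / 455 - 999 *sqrt(34) / 34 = -20811.45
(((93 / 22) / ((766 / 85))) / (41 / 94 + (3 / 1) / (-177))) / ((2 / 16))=188564 / 21065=8.95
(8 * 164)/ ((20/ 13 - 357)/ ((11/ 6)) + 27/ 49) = -9193184/ 1354713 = -6.79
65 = 65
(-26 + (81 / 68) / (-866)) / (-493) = 1531169 / 29031784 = 0.05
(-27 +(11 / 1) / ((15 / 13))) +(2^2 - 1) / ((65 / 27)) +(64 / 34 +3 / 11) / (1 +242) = -47883766 / 2953665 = -16.21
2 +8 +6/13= 136/13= 10.46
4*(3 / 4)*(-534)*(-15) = 24030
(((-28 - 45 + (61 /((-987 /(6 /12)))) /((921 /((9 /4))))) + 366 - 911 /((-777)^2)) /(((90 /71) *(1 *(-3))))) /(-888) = 289949172889447 /3341757901539456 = 0.09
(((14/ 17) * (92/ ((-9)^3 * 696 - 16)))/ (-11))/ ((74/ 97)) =15617/ 877675150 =0.00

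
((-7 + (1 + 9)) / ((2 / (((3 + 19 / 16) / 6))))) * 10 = 10.47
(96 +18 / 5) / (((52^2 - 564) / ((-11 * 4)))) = -5478 / 2675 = -2.05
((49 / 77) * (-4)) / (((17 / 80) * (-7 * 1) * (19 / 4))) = 1280 / 3553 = 0.36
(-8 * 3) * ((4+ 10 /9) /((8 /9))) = -138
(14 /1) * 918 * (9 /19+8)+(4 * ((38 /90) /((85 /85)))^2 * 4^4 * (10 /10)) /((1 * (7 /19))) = 29463961804 /269325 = 109399.28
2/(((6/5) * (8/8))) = 1.67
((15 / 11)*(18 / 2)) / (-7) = -135 / 77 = -1.75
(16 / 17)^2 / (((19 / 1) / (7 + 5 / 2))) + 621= 179597 / 289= 621.44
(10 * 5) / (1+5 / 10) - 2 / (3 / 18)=64 / 3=21.33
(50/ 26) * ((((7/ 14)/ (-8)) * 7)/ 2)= -175/ 416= -0.42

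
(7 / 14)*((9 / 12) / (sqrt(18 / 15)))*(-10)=-5*sqrt(30) / 8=-3.42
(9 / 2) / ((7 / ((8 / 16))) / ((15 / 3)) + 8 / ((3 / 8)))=135 / 724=0.19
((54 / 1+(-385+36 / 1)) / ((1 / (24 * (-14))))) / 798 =2360 / 19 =124.21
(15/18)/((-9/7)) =-35/54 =-0.65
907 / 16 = 56.69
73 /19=3.84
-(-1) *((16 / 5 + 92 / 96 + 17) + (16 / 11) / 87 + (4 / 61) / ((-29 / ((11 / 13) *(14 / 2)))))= 642384173 / 30356040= 21.16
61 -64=-3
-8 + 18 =10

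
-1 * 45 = -45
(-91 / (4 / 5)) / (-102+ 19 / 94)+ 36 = 101479 / 2734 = 37.12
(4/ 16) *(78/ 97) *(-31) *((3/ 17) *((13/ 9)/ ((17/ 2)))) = -5239/ 28033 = -0.19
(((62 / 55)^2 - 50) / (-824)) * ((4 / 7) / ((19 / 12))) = 126348 / 5919925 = 0.02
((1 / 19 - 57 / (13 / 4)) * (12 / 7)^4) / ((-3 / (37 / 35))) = 157794048 / 2965235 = 53.21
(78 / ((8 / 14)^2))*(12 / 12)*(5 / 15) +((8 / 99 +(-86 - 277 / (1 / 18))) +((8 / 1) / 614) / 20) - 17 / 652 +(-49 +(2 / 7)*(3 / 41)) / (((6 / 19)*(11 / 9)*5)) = -285369613947437 / 56872597320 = -5017.70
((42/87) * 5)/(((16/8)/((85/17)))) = 175/29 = 6.03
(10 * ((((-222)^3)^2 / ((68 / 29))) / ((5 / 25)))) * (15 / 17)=650904264152028000 / 289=2252263889799404.84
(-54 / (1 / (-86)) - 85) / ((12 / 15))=22795 / 4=5698.75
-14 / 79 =-0.18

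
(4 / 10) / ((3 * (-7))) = -2 / 105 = -0.02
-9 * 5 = -45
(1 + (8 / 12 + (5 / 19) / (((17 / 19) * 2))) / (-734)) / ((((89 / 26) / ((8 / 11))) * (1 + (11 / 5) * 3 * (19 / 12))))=77776400 / 4196182947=0.02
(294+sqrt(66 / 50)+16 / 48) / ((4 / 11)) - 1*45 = 11*sqrt(33) / 20+9173 / 12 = 767.58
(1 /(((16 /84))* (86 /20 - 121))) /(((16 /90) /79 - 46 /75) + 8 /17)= 10576125 /33029212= 0.32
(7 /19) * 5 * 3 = 105 /19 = 5.53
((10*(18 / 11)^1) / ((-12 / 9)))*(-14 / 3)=630 / 11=57.27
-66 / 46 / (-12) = 11 / 92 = 0.12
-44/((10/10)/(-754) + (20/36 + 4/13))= -298584/5849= -51.05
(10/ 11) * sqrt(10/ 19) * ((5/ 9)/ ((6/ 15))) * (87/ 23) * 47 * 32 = 5452000 * sqrt(190)/ 14421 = 5211.19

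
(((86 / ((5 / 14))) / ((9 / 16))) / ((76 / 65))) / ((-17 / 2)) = -125216 / 2907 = -43.07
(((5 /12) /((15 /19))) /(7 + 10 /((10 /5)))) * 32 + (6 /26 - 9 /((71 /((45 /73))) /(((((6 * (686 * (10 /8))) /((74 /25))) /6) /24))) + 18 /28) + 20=321727617179 /15077803104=21.34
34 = 34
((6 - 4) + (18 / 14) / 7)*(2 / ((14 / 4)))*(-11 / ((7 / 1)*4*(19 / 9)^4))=-7722297 / 312900721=-0.02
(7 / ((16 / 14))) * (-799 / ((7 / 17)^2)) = -230911 / 8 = -28863.88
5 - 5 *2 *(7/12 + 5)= -305/6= -50.83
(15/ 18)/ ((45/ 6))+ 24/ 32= 31/ 36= 0.86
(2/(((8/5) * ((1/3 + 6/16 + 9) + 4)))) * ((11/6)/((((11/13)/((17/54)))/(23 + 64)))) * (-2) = -32045/2961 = -10.82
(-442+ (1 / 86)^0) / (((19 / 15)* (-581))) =945 / 1577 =0.60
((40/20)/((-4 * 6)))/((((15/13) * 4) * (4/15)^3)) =-975/1024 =-0.95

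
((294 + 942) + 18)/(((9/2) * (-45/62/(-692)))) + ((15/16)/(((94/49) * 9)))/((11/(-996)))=148346243959/558360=265682.08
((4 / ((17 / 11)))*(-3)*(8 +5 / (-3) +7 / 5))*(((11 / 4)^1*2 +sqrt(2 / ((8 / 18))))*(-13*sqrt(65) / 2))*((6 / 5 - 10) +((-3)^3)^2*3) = 541979724*sqrt(130) / 425 +1987258988*sqrt(65) / 425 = 52238385.40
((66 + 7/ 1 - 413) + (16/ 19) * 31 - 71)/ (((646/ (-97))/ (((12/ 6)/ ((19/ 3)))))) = 2128083/ 116603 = 18.25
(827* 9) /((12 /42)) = 26050.50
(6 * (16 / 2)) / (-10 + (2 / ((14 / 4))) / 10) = -140 / 29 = -4.83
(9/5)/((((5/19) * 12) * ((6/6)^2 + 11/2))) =57/650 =0.09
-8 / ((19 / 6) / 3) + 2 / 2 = -125 / 19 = -6.58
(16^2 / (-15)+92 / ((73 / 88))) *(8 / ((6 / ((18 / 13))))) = 63232 / 365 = 173.24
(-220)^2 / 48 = 1008.33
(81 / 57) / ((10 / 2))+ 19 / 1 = 1832 / 95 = 19.28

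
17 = 17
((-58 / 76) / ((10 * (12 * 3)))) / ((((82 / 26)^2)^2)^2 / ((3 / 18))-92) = -23656190909 / 654376016750029920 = -0.00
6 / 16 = 3 / 8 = 0.38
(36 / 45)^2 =16 / 25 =0.64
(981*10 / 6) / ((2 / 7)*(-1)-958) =-3815 / 2236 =-1.71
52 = 52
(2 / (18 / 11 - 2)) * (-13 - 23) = 198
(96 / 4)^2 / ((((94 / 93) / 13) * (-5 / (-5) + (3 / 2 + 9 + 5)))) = 232128 / 517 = 448.99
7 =7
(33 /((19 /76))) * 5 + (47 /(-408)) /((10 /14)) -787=-259409 /2040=-127.16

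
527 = 527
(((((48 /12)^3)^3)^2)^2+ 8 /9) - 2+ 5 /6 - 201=85002596691653613842905 /18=4722366482869645213494.72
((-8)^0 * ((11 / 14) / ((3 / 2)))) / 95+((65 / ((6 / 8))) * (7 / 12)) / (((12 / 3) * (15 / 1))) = 60911 / 71820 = 0.85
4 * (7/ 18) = 14/ 9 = 1.56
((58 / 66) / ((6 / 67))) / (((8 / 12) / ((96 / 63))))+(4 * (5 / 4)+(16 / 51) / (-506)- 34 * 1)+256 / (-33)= -3882407 / 270963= -14.33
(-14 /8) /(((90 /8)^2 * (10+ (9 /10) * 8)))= -14 /17415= -0.00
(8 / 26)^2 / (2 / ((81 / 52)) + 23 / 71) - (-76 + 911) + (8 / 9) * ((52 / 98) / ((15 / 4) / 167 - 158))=-8674757378254259 / 10389626480961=-834.94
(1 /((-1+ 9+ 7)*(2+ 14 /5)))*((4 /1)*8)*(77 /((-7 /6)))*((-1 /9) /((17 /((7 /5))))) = 0.27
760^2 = 577600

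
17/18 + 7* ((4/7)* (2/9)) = 11/6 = 1.83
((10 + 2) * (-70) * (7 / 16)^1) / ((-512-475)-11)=735 / 1996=0.37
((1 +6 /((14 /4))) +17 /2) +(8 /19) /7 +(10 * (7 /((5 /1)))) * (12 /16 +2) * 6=64445 /266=242.27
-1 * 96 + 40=-56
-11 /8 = -1.38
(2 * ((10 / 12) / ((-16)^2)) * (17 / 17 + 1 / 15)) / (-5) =-1 / 720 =-0.00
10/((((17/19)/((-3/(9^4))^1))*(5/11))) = -418/37179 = -0.01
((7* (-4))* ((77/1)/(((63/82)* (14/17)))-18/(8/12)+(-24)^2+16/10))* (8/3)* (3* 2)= -13553536/45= -301189.69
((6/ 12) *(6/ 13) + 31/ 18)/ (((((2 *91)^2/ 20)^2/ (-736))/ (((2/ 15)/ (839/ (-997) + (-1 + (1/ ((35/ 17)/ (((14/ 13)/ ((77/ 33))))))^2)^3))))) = 521517224921875/ 12675604768047735912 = 0.00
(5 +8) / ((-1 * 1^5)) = -13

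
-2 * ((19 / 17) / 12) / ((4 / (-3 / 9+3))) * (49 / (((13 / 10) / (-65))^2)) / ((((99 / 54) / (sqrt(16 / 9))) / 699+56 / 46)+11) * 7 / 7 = -2850988000 / 2290053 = -1244.94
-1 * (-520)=520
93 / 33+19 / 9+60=6428 / 99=64.93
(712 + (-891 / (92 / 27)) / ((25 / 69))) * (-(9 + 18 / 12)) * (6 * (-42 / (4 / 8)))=-1284633 / 25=-51385.32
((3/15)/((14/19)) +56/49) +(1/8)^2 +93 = 211523/2240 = 94.43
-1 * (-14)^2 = -196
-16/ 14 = -8/ 7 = -1.14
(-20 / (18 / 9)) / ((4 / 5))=-25 / 2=-12.50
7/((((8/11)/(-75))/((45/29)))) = -1120.15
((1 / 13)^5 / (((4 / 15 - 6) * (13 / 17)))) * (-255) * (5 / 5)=65025 / 415105574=0.00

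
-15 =-15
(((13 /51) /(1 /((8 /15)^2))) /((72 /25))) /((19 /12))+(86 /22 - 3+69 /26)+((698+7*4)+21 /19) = 5467430003 /7482618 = 730.68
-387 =-387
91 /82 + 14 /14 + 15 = 17.11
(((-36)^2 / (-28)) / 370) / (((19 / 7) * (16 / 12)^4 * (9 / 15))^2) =-2066715 / 437682176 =-0.00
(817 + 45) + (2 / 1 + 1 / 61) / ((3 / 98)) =56600 / 61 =927.87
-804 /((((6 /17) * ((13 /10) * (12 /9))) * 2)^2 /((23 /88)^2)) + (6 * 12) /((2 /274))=9827.31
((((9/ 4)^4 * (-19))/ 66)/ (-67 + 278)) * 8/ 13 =-41553/ 1931072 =-0.02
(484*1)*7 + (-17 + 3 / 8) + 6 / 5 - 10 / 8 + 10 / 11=1483783 / 440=3372.23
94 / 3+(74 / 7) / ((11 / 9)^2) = 97600 / 2541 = 38.41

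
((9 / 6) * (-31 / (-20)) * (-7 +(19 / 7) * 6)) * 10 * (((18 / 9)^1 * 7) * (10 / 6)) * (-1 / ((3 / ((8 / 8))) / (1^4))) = -10075 / 6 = -1679.17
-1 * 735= -735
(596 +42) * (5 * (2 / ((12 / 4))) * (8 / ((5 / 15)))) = 51040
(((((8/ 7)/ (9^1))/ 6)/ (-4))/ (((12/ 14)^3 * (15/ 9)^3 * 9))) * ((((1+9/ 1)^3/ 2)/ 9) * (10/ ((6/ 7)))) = -1715/ 13122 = -0.13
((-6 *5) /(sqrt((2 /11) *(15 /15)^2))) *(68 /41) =-1020 *sqrt(22) /41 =-116.69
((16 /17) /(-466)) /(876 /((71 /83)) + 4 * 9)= -71 /37265088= -0.00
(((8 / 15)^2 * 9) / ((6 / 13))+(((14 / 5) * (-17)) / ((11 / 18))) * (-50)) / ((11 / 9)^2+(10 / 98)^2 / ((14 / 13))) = 2920201190928 / 1125745225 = 2594.02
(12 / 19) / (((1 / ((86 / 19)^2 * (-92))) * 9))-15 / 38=-5459701 / 41154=-132.67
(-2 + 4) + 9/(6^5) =1729/864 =2.00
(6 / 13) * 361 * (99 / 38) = 5643 / 13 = 434.08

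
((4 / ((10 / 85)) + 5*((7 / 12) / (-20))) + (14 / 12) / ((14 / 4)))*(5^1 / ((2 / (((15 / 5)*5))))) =1282.03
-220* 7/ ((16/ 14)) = -2695/ 2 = -1347.50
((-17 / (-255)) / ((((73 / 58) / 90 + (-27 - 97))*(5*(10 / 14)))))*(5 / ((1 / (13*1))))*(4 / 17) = -126672 / 55012595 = -0.00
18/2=9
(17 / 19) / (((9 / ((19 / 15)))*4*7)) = 17 / 3780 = 0.00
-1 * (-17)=17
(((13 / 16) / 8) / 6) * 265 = 3445 / 768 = 4.49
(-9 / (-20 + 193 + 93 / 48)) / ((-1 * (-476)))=-0.00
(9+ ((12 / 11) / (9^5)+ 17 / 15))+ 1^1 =12052577 / 1082565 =11.13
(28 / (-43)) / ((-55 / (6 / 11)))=168 / 26015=0.01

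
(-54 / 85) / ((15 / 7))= -126 / 425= -0.30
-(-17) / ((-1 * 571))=-17 / 571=-0.03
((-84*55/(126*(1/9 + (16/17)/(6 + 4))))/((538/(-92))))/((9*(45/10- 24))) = -860200/4941261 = -0.17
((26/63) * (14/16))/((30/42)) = 91/180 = 0.51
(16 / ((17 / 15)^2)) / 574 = 1800 / 82943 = 0.02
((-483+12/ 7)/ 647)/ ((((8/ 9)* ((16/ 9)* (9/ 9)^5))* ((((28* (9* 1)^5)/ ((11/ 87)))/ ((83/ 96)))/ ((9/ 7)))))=-1025299/ 25622565470208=-0.00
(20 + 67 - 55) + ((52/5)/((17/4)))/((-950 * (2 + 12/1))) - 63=-8761427/282625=-31.00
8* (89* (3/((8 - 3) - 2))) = 712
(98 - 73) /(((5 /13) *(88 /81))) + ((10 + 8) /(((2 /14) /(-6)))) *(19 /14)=-85023 /88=-966.17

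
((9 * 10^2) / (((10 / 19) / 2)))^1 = 3420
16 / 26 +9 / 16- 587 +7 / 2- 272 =-177699 / 208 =-854.32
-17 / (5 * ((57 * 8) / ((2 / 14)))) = -17 / 15960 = -0.00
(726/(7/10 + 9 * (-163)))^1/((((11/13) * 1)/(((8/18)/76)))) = -260/75981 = -0.00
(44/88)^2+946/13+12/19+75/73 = 5386091/72124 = 74.68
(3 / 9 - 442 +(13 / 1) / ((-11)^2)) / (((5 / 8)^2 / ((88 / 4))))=-20516608 / 825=-24868.62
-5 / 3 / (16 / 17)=-85 / 48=-1.77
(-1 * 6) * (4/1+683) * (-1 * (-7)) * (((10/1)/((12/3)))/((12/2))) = -24045/2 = -12022.50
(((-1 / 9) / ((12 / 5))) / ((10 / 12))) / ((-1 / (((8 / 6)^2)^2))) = 128 / 729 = 0.18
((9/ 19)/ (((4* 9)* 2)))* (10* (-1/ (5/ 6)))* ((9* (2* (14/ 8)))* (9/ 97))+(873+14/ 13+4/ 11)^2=115270415144551/ 150750028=764646.06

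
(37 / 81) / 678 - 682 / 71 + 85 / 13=-155438707 / 50689314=-3.07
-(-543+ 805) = -262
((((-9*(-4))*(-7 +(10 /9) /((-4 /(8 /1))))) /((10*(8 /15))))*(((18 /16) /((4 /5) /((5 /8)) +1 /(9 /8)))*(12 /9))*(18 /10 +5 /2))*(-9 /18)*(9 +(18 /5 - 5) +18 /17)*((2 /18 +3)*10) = 25857405 /1037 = 24934.82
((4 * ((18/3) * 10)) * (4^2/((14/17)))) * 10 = 326400/7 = 46628.57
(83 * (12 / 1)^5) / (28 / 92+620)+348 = 479985204 / 14267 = 33643.04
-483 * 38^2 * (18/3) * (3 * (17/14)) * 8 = -121954464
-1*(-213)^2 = -45369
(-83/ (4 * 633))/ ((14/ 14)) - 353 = -353.03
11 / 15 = 0.73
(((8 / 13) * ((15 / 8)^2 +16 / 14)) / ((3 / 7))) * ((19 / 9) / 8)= 39653 / 22464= 1.77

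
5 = 5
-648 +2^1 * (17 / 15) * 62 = -7612 / 15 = -507.47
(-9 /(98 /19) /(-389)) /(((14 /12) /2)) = 1026 /133427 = 0.01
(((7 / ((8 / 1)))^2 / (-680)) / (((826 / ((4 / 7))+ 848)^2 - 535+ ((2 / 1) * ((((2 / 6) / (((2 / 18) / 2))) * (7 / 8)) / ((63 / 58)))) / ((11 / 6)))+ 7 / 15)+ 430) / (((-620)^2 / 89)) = 289078024415609047 / 2903621442001971200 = 0.10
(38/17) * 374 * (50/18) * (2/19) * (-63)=-15400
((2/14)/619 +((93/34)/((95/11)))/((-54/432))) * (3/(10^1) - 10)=1719715037/69977950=24.58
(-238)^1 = -238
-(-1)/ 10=1/ 10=0.10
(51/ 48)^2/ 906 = 289/ 231936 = 0.00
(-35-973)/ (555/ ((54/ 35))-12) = -18144/ 6259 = -2.90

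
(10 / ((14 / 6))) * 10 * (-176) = -52800 / 7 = -7542.86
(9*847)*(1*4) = 30492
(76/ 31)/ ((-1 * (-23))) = 76/ 713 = 0.11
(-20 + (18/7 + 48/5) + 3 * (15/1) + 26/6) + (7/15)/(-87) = 379097/9135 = 41.50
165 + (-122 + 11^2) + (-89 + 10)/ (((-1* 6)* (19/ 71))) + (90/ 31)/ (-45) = 753227/ 3534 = 213.14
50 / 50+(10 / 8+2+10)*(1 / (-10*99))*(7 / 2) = 7549 / 7920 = 0.95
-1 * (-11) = 11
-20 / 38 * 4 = -40 / 19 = -2.11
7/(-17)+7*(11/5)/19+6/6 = 2259/1615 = 1.40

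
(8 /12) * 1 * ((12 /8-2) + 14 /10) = 3 /5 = 0.60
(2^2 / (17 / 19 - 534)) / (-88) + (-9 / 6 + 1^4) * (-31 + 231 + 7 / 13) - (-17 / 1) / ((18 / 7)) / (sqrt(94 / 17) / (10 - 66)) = -1666 * sqrt(1598) / 423 - 145234543 / 1448447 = -257.71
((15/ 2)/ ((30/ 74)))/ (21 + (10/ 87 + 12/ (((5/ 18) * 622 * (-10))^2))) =194590561875/ 222095638532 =0.88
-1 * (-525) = 525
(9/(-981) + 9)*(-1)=-980/109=-8.99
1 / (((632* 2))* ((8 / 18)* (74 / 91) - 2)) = -819 / 1696288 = -0.00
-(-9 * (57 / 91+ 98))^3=699369555.73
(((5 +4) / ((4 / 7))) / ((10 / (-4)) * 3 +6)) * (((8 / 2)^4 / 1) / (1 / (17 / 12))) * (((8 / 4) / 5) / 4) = -1904 / 5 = -380.80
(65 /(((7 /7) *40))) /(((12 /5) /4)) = 65 /24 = 2.71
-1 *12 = -12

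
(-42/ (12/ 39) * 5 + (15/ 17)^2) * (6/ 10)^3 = -2127789/ 14450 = -147.25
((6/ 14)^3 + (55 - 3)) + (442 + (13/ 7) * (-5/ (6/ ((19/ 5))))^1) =1004711/ 2058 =488.20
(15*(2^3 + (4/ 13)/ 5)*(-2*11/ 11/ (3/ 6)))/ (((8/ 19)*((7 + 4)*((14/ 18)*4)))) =-67203/ 2002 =-33.57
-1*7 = -7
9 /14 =0.64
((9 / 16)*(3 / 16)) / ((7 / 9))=0.14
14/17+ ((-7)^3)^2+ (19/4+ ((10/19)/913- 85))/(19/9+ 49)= 63837608211469/542614160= 117648.25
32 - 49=-17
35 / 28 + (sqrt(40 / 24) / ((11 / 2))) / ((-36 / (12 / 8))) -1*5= -15 / 4 -sqrt(15) / 396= -3.76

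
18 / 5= 3.60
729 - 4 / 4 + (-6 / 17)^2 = 210428 / 289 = 728.12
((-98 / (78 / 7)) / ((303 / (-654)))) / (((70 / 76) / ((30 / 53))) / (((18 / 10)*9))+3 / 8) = 920617488 / 23057593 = 39.93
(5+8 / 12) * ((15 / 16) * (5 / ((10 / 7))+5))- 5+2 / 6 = 3887 / 96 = 40.49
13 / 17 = 0.76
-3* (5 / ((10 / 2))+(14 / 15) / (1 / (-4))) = 41 / 5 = 8.20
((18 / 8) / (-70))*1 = -9 / 280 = -0.03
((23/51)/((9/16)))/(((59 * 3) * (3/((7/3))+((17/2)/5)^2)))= 257600/237473289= 0.00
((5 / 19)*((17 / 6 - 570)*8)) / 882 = -34030 / 25137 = -1.35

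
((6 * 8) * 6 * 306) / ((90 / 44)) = 215424 / 5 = 43084.80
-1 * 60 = -60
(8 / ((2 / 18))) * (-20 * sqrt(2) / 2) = -720 * sqrt(2) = -1018.23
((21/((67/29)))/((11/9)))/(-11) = -5481/8107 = -0.68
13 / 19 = 0.68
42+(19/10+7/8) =1791/40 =44.78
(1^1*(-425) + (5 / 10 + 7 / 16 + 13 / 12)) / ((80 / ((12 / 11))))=-20303 / 3520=-5.77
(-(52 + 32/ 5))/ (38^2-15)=-292/ 7145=-0.04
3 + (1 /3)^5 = 730 /243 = 3.00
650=650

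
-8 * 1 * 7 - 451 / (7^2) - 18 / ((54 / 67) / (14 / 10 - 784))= 12798454 / 735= 17412.86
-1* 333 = -333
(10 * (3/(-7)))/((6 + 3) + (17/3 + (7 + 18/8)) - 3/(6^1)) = -360/1967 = -0.18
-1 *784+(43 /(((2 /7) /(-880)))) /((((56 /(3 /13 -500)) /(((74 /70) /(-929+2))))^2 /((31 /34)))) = -53959647884412143 /67745304834480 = -796.51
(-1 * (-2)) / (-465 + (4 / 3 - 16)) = -6 / 1439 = -0.00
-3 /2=-1.50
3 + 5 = 8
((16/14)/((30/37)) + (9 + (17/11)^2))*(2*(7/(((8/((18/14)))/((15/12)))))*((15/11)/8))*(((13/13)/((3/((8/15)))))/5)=81299/372680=0.22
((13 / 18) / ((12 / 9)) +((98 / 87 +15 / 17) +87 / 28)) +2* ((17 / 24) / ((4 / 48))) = 625531 / 27608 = 22.66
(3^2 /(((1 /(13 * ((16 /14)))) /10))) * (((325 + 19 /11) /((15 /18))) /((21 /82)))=1103386752 /539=2047099.73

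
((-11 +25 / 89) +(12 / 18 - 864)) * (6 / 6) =-233372 / 267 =-874.05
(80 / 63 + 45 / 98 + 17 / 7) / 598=3667 / 527436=0.01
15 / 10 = 3 / 2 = 1.50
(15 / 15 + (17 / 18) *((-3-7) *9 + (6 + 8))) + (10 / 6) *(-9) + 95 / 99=-933 / 11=-84.82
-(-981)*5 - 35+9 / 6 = 9743 / 2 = 4871.50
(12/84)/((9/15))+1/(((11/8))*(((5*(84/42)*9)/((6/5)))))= 0.25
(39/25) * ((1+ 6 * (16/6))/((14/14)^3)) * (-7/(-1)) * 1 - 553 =-9184/25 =-367.36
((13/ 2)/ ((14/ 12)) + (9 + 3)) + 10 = 193/ 7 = 27.57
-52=-52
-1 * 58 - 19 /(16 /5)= -1023 /16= -63.94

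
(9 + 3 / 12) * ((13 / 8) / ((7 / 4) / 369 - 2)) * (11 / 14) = -1952379 / 329840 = -5.92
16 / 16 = 1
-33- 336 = -369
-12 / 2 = -6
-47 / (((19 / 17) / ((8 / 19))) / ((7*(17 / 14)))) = -54332 / 361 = -150.50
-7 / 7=-1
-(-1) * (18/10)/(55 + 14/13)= 13/405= 0.03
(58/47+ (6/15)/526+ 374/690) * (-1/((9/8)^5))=-49659117568/50363423541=-0.99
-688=-688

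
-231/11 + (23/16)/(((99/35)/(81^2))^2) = 14973309519/1936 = 7734147.48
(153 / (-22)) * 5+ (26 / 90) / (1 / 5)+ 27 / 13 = -80441 / 2574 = -31.25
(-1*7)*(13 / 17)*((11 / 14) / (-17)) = 143 / 578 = 0.25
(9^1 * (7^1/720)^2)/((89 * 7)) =7/5126400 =0.00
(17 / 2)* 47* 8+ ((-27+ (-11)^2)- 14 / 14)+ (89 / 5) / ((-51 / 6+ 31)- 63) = 1331867 / 405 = 3288.56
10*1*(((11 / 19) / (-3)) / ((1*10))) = -11 / 57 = -0.19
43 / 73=0.59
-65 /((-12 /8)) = 130 /3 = 43.33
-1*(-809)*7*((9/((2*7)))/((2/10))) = 36405/2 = 18202.50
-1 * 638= -638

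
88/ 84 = 22/ 21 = 1.05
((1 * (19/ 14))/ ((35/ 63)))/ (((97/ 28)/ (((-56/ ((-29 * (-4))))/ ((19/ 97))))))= -252/ 145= -1.74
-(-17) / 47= 17 / 47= 0.36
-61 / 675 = -0.09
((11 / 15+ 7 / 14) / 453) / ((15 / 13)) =481 / 203850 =0.00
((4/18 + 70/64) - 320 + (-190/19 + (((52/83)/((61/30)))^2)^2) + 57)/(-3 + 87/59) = 606674727949700990651/3406408300936309824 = 178.10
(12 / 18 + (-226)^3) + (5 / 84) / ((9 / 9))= -969626723 / 84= -11543175.27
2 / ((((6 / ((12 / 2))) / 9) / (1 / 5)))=18 / 5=3.60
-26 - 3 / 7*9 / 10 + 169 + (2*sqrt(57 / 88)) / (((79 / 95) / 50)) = 2375*sqrt(1254) / 869 + 9983 / 70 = 239.40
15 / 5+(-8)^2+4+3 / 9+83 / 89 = 19295 / 267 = 72.27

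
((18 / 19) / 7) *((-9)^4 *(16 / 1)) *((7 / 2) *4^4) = 241864704 / 19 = 12729721.26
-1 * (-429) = 429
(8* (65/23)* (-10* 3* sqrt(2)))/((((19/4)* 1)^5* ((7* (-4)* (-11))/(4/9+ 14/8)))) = -26291200* sqrt(2)/13155513987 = -0.00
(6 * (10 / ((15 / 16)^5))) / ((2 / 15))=2097152 / 3375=621.38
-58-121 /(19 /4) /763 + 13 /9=-7383329 /130473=-56.59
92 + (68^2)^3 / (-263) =-98867458428 / 263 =-375921895.16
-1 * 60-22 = -82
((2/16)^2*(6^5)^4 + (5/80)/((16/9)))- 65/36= 131621703842263057/2304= 57127475625982.23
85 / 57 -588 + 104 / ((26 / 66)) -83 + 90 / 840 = -647021 / 1596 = -405.40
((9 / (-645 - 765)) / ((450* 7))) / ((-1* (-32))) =-1 / 15792000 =-0.00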